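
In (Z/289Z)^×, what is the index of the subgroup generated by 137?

Since 137 ∈ (Z/289Z)^×, its order divides φ(289) = φ(17^2) = 17·(17−1) = 272 = 2^4 · 17.
Divisors of 272: 1, 2, 4, 8, 16, 17, 34, 68, 136, 272.
Test each divisor d:
137^1 ≡ 137 (mod 289)
137^2 ≡ 273 (mod 289)
137^4 ≡ 256 (mod 289)
137^8 ≡ 222 (mod 289)
137^16 ≡ 154 (mod 289)
137^17 ≡ 1 (mod 289) ✓
The order of 137 is 17, so the subgroup it generates has 17 elements.
Index = |(Z/289Z)^×| / |⟨137⟩| = 272 / 17 = 16.

16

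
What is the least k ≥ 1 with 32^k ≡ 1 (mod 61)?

12

The order of 32 must divide φ(61) = 61 − 1 = 60 = 2^2 · 3 · 5.
Divisors of 60: 1, 2, 3, 4, 5, 6, 10, 12, 15, 20, 30, 60.
Check 32^d mod 61 for each divisor in increasing order:
32^1 ≡ 32 (mod 61)
32^2 ≡ 48 (mod 61)
32^3 ≡ 11 (mod 61)
32^4 ≡ 47 (mod 61)
32^5 ≡ 40 (mod 61)
32^6 ≡ 60 (mod 61)
32^10 ≡ 14 (mod 61)
32^12 ≡ 1 (mod 61) ✓
The smallest such exponent is 12, so the order of 32 is 12.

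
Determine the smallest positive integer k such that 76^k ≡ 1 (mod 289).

ord(76) | φ(289) = φ(17^2) = 17·(17−1) = 272 = 2^4 · 17.
Divisors of 272: 1, 2, 4, 8, 16, 17, 34, 68, 136, 272.
Evaluate successive powers at the divisors of 272:
76^1 ≡ 76
76^2 ≡ 285
76^4 ≡ 16
76^8 ≡ 256
76^16 ≡ 222
76^17 ≡ 110
76^34 ≡ 251
76^68 ≡ 288
76^136 ≡ 1
Therefore the multiplicative order of 76 modulo 289 is 136.

136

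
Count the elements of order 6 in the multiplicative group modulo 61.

φ(61) = 61 − 1 = 60 = 2^2 · 3 · 5.
Since (Z/61Z)^× is cyclic of order 60, the number of elements of order d is φ(d) when d | 60 and 0 otherwise.
6 = 2 · 3 divides 60, and φ(6) = 2.

2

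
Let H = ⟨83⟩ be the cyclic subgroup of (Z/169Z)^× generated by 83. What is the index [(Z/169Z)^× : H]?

The order of 83 must divide φ(169) = φ(13^2) = 13·(13−1) = 156 = 2^2 · 3 · 13.
Divisors of 156: 1, 2, 3, 4, 6, 12, 13, 26, 39, 52, 78, 156.
Check 83^d mod 169 for each divisor in increasing order:
83^1 ≡ 83 (mod 169)
83^2 ≡ 129 (mod 169)
83^3 ≡ 60 (mod 169)
83^4 ≡ 79 (mod 169)
83^6 ≡ 51 (mod 169)
83^12 ≡ 66 (mod 169)
83^13 ≡ 70 (mod 169)
83^26 ≡ 168 (mod 169)
83^39 ≡ 99 (mod 169)
83^52 ≡ 1 (mod 169) ✓
The order of 83 is 52, so the subgroup it generates has 52 elements.
Index = |(Z/169Z)^×| / |⟨83⟩| = 156 / 52 = 3.

3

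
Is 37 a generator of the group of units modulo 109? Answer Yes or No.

φ(109) = 109 − 1 = 108 = 2^2 · 3^3.
37 is a primitive root mod 109 iff 37^(φ(109)/q) ≢ 1 for every prime q | φ(109), i.e. q ∈ {2, 3}.
37^54 ≡ 108 (mod 109)  [q = 2: ≢ 1 ✓]
37^36 ≡ 45 (mod 109)  [q = 3: ≢ 1 ✓]
Every test exponent gives a nontrivial residue, hence 37 generates the full group.

Yes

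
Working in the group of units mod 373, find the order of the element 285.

6

Since 285 ∈ (Z/373Z)^×, its order divides φ(373) = 373 − 1 = 372 = 2^2 · 3 · 31.
Divisors of 372: 1, 2, 3, 4, 6, 12, 31, 62, 93, 124, 186, 372.
Test each divisor d:
285^1 ≡ 285 (mod 373)
285^2 ≡ 284 (mod 373)
285^3 ≡ 372 (mod 373)
285^4 ≡ 88 (mod 373)
285^6 ≡ 1 (mod 373) ✓
Hence ord(285) = 6.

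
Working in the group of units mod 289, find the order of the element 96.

272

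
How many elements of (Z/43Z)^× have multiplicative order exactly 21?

12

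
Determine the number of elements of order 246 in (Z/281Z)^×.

0

φ(281) = 281 − 1 = 280 = 2^3 · 5 · 7.
In a cyclic group of order 280, there are φ(d) elements of order d for each divisor d of 280, and zero for non-divisors.
246 does not divide 280, so no element of (Z/281Z)^× has order 246.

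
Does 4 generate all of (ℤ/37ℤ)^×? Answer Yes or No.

No

φ(37) = 37 − 1 = 36 = 2^2 · 3^2.
It suffices to check that the order of 4 is not a proper divisor of 36: compute 4^(36/q) for q ∈ {2, 3}.
4^18 ≡ 1 (mod 37)  [q = 2: ≡ 1 ✗]
4^12 ≡ 10 (mod 37)  [q = 3: ≢ 1 ✓]
The check at q = 2 fails, so 4 generates a proper subgroup.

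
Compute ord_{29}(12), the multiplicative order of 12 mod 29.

ord(12) | φ(29) = 29 − 1 = 28 = 2^2 · 7.
Divisors of 28: 1, 2, 4, 7, 14, 28.
Evaluate successive powers at the divisors of 28:
12^1 ≡ 12 (mod 29)
12^2 ≡ 28 (mod 29)
12^4 ≡ 1 (mod 29) ✓
Therefore the multiplicative order of 12 modulo 29 is 4.

4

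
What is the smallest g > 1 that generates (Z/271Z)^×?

6

φ(271) = 271 − 1 = 270 = 2 · 3^3 · 5.
Test candidates g = 2, 3, … against the prime factors q ∈ {2, 3, 5} of φ(271): g is a generator iff g^(270/q) ≢ 1 for every such q.
g = 2: 2^135 ≡ 1 — hits 1, so not a primitive root.
g = 3: 3^135 ≡ 270; 3^90 ≡ 1 — hits 1, so not a primitive root.
g = 4: 4^135 ≡ 1 — hits 1, so not a primitive root.
g = 5: 5^135 ≡ 1 — hits 1, so not a primitive root.
g = 6: 6^135 ≡ 270; 6^90 ≡ 242; 6^54 ≡ 10 — none is 1, so 6 is a primitive root.
Hence the least primitive root of 271 is 6.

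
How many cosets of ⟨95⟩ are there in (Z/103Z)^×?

3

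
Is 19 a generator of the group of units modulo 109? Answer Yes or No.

No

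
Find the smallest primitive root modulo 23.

φ(23) = 23 − 1 = 22 = 2 · 11.
g is a primitive root iff g^(22/q) ≢ 1 (mod 23) for each prime q ∈ {2, 11}.
g = 2: 2^11 ≡ 1 — hits 1, so not a primitive root.
g = 3: 3^11 ≡ 1 — hits 1, so not a primitive root.
g = 4: 4^11 ≡ 1 — hits 1, so not a primitive root.
g = 5: 5^11 ≡ 22; 5^2 ≡ 2 — none is 1, so 5 is a primitive root.
So 5 is the smallest generator of (Z/23Z)^×.

5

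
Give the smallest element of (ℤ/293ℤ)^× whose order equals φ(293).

2

φ(293) = 293 − 1 = 292 = 2^2 · 73.
g is a primitive root iff g^(292/q) ≢ 1 (mod 293) for each prime q ∈ {2, 73}.
g = 2: 2^146 ≡ 292; 2^4 ≡ 16 — none is 1, so 2 is a primitive root.
The smallest primitive root modulo 293 is 2.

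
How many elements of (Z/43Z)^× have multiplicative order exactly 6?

2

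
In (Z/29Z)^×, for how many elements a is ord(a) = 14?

φ(29) = 29 − 1 = 28 = 2^2 · 7.
In a cyclic group of order 28, there are φ(d) elements of order d for each divisor d of 28, and zero for non-divisors.
14 = 2 · 7 divides 28, and φ(14) = 6.

6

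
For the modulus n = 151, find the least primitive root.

6

φ(151) = 151 − 1 = 150 = 2 · 3 · 5^2.
g is a primitive root iff g^(150/q) ≢ 1 (mod 151) for each prime q ∈ {2, 3, 5}.
g = 2: 2^75 ≡ 1 — hits 1, so not a primitive root.
g = 3: 3^75 ≡ 150; 3^50 ≡ 1 — hits 1, so not a primitive root.
g = 4: 4^75 ≡ 1 — hits 1, so not a primitive root.
g = 5: 5^75 ≡ 1 — hits 1, so not a primitive root.
g = 6: 6^75 ≡ 150; 6^50 ≡ 32; 6^30 ≡ 59 — none is 1, so 6 is a primitive root.
So 6 is the smallest generator of (Z/151Z)^×.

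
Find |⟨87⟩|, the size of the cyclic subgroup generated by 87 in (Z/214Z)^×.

53

The order of 87 must divide φ(214) = φ(2)·φ(107) = 1·106 = 106 = 2 · 53.
Divisors of 106: 1, 2, 53, 106.
Check 87^d mod 214 for each divisor in increasing order:
87^1 ≡ 87 (mod 214)
87^2 ≡ 79 (mod 214)
87^53 ≡ 1 (mod 214) ✓
The smallest such exponent is 53, so the order of 87 is 53.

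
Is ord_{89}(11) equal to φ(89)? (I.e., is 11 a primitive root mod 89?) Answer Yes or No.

φ(89) = 89 − 1 = 88 = 2^3 · 11.
Test 11^(88/q) mod 89 for each prime factor q of 88:
11^44 ≡ 1 (mod 89)  [q = 2: ≡ 1 ✗]
11^8 ≡ 67 (mod 89)  [q = 11: ≢ 1 ✓]
11^44 ≡ 1 shows ord(11) | 44, strictly less than φ(89); not a primitive root.

No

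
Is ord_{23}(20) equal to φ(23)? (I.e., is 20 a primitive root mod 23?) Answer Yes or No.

Yes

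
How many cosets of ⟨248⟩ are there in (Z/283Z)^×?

Since 248 ∈ (Z/283Z)^×, its order divides φ(283) = 283 − 1 = 282 = 2 · 3 · 47.
Divisors of 282: 1, 2, 3, 6, 47, 94, 141, 282.
Compute 248^d (mod 283) for the divisors d until we hit 1:
248^1 ≡ 248 (mod 283)
248^2 ≡ 93 (mod 283)
248^3 ≡ 141 (mod 283)
248^6 ≡ 71 (mod 283)
248^47 ≡ 44 (mod 283)
248^94 ≡ 238 (mod 283)
248^141 ≡ 1 (mod 283) ✓
So ord_283(248) = 141, hence |⟨248⟩| = 141.
Index = |(Z/283Z)^×| / |⟨248⟩| = 282 / 141 = 2.

2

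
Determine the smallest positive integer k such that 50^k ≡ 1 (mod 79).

39

By Lagrange's theorem, ord_79(50) divides φ(79) = 79 − 1 = 78 = 2 · 3 · 13.
Divisors of 78: 1, 2, 3, 6, 13, 26, 39, 78.
Compute 50^d (mod 79) for the divisors d until we hit 1:
50^1 ≡ 50 (mod 79)
50^2 ≡ 51 (mod 79)
50^3 ≡ 22 (mod 79)
50^6 ≡ 10 (mod 79)
50^13 ≡ 23 (mod 79)
50^26 ≡ 55 (mod 79)
50^39 ≡ 1 (mod 79) ✓
Therefore the multiplicative order of 50 modulo 79 is 39.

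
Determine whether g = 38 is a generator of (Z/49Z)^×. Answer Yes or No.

φ(49) = φ(7^2) = 7·(7−1) = 42 = 2 · 3 · 7.
38 is a primitive root mod 49 iff 38^(φ(49)/q) ≢ 1 for every prime q | φ(49), i.e. q ∈ {2, 3, 7}.
38^21 ≡ 48 (mod 49)  [q = 2: ≢ 1 ✓]
38^14 ≡ 30 (mod 49)  [q = 3: ≢ 1 ✓]
38^6 ≡ 15 (mod 49)  [q = 7: ≢ 1 ✓]
All checks pass, so 38 has order 42 and is a primitive root modulo 49.

Yes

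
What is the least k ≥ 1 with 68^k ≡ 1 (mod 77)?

30

By Lagrange's theorem, ord_77(68) divides φ(77) = φ(7·11) = (7−1)·(11−1) = 6·10 = 60 = 2^2 · 3 · 5.
Divisors of 60: 1, 2, 3, 4, 5, 6, 10, 12, 15, 20, 30, 60.
Evaluate successive powers at the divisors of 60:
68^1 ≡ 68
68^2 ≡ 4
68^3 ≡ 41
68^4 ≡ 16
68^5 ≡ 10
68^6 ≡ 64
68^10 ≡ 23
68^12 ≡ 15
68^15 ≡ 76
68^20 ≡ 67
68^30 ≡ 1
Therefore the multiplicative order of 68 modulo 77 is 30.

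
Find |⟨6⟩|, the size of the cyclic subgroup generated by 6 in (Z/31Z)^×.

By Lagrange's theorem, ord_31(6) divides φ(31) = 31 − 1 = 30 = 2 · 3 · 5.
Divisors of 30: 1, 2, 3, 5, 6, 10, 15, 30.
Compute 6^d (mod 31) for the divisors d until we hit 1:
6^1 ≡ 6 (mod 31)
6^2 ≡ 5 (mod 31)
6^3 ≡ 30 (mod 31)
6^5 ≡ 26 (mod 31)
6^6 ≡ 1 (mod 31) ✓
So ord_31(6) = 6.

6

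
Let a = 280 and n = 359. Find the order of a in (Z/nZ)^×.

358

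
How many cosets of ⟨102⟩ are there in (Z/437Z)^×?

6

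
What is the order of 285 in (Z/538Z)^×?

67

By Lagrange's theorem, ord_538(285) divides φ(538) = φ(2)·φ(269) = 1·268 = 268 = 2^2 · 67.
Divisors of 268: 1, 2, 4, 67, 134, 268.
Evaluate successive powers at the divisors of 268:
285^1 ≡ 285
285^2 ≡ 525
285^4 ≡ 169
285^67 ≡ 1
The smallest such exponent is 67, so the order of 285 is 67.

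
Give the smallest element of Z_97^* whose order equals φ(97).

5

φ(97) = 97 − 1 = 96 = 2^5 · 3.
Test candidates g = 2, 3, … against the prime factors q ∈ {2, 3} of φ(97): g is a generator iff g^(96/q) ≢ 1 for every such q.
g = 2: 2^48 ≡ 1 — hits 1, so not a primitive root.
g = 3: 3^48 ≡ 1 — hits 1, so not a primitive root.
g = 4: 4^48 ≡ 1 — hits 1, so not a primitive root.
g = 5: 5^48 ≡ 96; 5^32 ≡ 35 — none is 1, so 5 is a primitive root.
Hence the least primitive root of 97 is 5.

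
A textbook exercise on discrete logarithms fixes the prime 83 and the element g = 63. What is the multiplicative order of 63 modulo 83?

41

Since 63 ∈ (Z/83Z)^×, its order divides φ(83) = 83 − 1 = 82 = 2 · 41.
Divisors of 82: 1, 2, 41, 82.
Test each divisor d:
63^1 ≡ 63
63^2 ≡ 68
63^41 ≡ 1
Hence ord(63) = 41.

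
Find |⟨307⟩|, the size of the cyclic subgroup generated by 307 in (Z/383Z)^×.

By Lagrange's theorem, ord_383(307) divides φ(383) = 383 − 1 = 382 = 2 · 191.
Divisors of 382: 1, 2, 191, 382.
Compute 307^d (mod 383) for the divisors d until we hit 1:
307^1 ≡ 307 (mod 383)
307^2 ≡ 31 (mod 383)
307^191 ≡ 382 (mod 383)
307^382 ≡ 1 (mod 383) ✓
Therefore the multiplicative order of 307 modulo 383 is 382.

382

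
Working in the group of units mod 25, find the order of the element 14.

10

Since 14 ∈ (Z/25Z)^×, its order divides φ(25) = φ(5^2) = 5·(5−1) = 20 = 2^2 · 5.
Divisors of 20: 1, 2, 4, 5, 10, 20.
Evaluate successive powers at the divisors of 20:
14^1 ≡ 14 (mod 25)
14^2 ≡ 21 (mod 25)
14^4 ≡ 16 (mod 25)
14^5 ≡ 24 (mod 25)
14^10 ≡ 1 (mod 25) ✓
So ord_25(14) = 10.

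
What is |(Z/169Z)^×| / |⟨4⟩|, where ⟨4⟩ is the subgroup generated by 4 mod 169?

Since 4 ∈ (Z/169Z)^×, its order divides φ(169) = φ(13^2) = 13·(13−1) = 156 = 2^2 · 3 · 13.
Divisors of 156: 1, 2, 3, 4, 6, 12, 13, 26, 39, 52, 78, 156.
Evaluate successive powers at the divisors of 156:
4^1 ≡ 4 (mod 169)
4^2 ≡ 16 (mod 169)
4^3 ≡ 64 (mod 169)
4^4 ≡ 87 (mod 169)
4^6 ≡ 40 (mod 169)
4^12 ≡ 79 (mod 169)
4^13 ≡ 147 (mod 169)
4^26 ≡ 146 (mod 169)
4^39 ≡ 168 (mod 169)
4^52 ≡ 22 (mod 169)
4^78 ≡ 1 (mod 169) ✓
So ord_169(4) = 78, hence |⟨4⟩| = 78.
Index = |(Z/169Z)^×| / |⟨4⟩| = 156 / 78 = 2.

2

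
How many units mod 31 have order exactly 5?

φ(31) = 31 − 1 = 30 = 2 · 3 · 5.
In a cyclic group of order 30, there are φ(d) elements of order d for each divisor d of 30, and zero for non-divisors.
5 | 30, and φ(5) = 5 − 1 = 4.

4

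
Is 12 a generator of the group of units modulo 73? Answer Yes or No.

No

φ(73) = 73 − 1 = 72 = 2^3 · 3^2.
Test 12^(72/q) mod 73 for each prime factor q of 72:
12^36 ≡ 1 (mod 73)  [q = 2: ≡ 1 ✗]
12^24 ≡ 8 (mod 73)  [q = 3: ≢ 1 ✓]
The check at q = 2 fails, so 12 generates a proper subgroup.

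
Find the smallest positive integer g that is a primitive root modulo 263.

φ(263) = 263 − 1 = 262 = 2 · 131.
g is a primitive root iff g^(262/q) ≢ 1 (mod 263) for each prime q ∈ {2, 131}.
g = 2: 2^131 ≡ 1 — hits 1, so not a primitive root.
g = 3: 3^131 ≡ 1 — hits 1, so not a primitive root.
g = 4: 4^131 ≡ 1 — hits 1, so not a primitive root.
g = 5: 5^131 ≡ 262; 5^2 ≡ 25 — none is 1, so 5 is a primitive root.
So 5 is the smallest generator of (Z/263Z)^×.

5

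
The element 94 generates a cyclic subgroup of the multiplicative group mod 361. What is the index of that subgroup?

9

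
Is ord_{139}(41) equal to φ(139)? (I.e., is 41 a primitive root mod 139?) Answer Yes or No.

No

φ(139) = 139 − 1 = 138 = 2 · 3 · 23.
Test 41^(138/q) mod 139 for each prime factor q of 138:
41^69 ≡ 1 (mod 139)  [q = 2: ≡ 1 ✗]
41^46 ≡ 42 (mod 139)  [q = 3: ≢ 1 ✓]
41^6 ≡ 112 (mod 139)  [q = 23: ≢ 1 ✓]
The check at q = 2 fails, so 41 generates a proper subgroup.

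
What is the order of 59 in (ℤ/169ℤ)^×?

Since 59 ∈ (Z/169Z)^×, its order divides φ(169) = φ(13^2) = 13·(13−1) = 156 = 2^2 · 3 · 13.
Divisors of 156: 1, 2, 3, 4, 6, 12, 13, 26, 39, 52, 78, 156.
Compute 59^d (mod 169) for the divisors d until we hit 1:
59^1 ≡ 59
59^2 ≡ 101
59^3 ≡ 44
59^4 ≡ 61
59^6 ≡ 77
59^12 ≡ 14
59^13 ≡ 150
59^26 ≡ 23
59^39 ≡ 70
59^52 ≡ 22
59^78 ≡ 168
59^156 ≡ 1
Hence ord(59) = 156.

156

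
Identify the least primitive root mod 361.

φ(361) = φ(19^2) = 19·(19−1) = 342 = 2 · 3^2 · 19.
g is a primitive root iff g^(342/q) ≢ 1 (mod 361) for each prime q ∈ {2, 3, 19}.
g = 2: 2^171 ≡ 360; 2^114 ≡ 292; 2^18 ≡ 58 — none is 1, so 2 is a primitive root.
So 2 is the smallest generator of (Z/361Z)^×.

2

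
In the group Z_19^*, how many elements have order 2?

1

φ(19) = 19 − 1 = 18 = 2 · 3^2.
Since (Z/19Z)^× is cyclic of order 18, the number of elements of order d is φ(d) when d | 18 and 0 otherwise.
2 | 18, and φ(2) = 2 − 1 = 1.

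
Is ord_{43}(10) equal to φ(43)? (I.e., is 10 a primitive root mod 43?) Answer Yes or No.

No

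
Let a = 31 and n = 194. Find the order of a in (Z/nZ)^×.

The order of 31 must divide φ(194) = φ(2)·φ(97) = 1·96 = 96 = 2^5 · 3.
Divisors of 96: 1, 2, 3, 4, 6, 8, 12, 16, 24, 32, 48, 96.
Check 31^d mod 194 for each divisor in increasing order:
31^1 ≡ 31 (mod 194)
31^2 ≡ 185 (mod 194)
31^3 ≡ 109 (mod 194)
31^4 ≡ 81 (mod 194)
31^6 ≡ 47 (mod 194)
31^8 ≡ 159 (mod 194)
31^12 ≡ 75 (mod 194)
31^16 ≡ 61 (mod 194)
31^24 ≡ 193 (mod 194)
31^32 ≡ 35 (mod 194)
31^48 ≡ 1 (mod 194) ✓
So ord_194(31) = 48.

48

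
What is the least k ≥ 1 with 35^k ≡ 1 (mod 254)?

The order of 35 must divide φ(254) = φ(2)·φ(127) = 1·126 = 126 = 2 · 3^2 · 7.
Divisors of 126: 1, 2, 3, 6, 7, 9, 14, 18, 21, 42, 63, 126.
Test each divisor d:
35^1 ≡ 35 (mod 254)
35^2 ≡ 209 (mod 254)
35^3 ≡ 203 (mod 254)
35^6 ≡ 61 (mod 254)
35^7 ≡ 103 (mod 254)
35^9 ≡ 191 (mod 254)
35^14 ≡ 195 (mod 254)
35^18 ≡ 159 (mod 254)
35^21 ≡ 19 (mod 254)
35^42 ≡ 107 (mod 254)
35^63 ≡ 1 (mod 254) ✓
So ord_254(35) = 63.

63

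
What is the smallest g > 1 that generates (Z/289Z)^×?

3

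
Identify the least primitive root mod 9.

2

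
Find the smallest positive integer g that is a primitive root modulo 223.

φ(223) = 223 − 1 = 222 = 2 · 3 · 37.
Test candidates g = 2, 3, … against the prime factors q ∈ {2, 3, 37} of φ(223): g is a generator iff g^(222/q) ≢ 1 for every such q.
g = 2: 2^111 ≡ 1 — hits 1, so not a primitive root.
g = 3: 3^111 ≡ 222; 3^74 ≡ 183; 3^6 ≡ 60 — none is 1, so 3 is a primitive root.
Hence the least primitive root of 223 is 3.

3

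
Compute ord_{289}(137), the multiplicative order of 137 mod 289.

17

ord(137) | φ(289) = φ(17^2) = 17·(17−1) = 272 = 2^4 · 17.
Divisors of 272: 1, 2, 4, 8, 16, 17, 34, 68, 136, 272.
Test each divisor d:
137^1 ≡ 137
137^2 ≡ 273
137^4 ≡ 256
137^8 ≡ 222
137^16 ≡ 154
137^17 ≡ 1
The smallest such exponent is 17, so the order of 137 is 17.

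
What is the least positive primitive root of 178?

φ(178) = φ(2)·φ(89) = 1·88 = 88 = 2^3 · 11.
Test candidates g = 2, 3, … against the prime factors q ∈ {2, 11} of φ(178): g is a generator iff g^(88/q) ≢ 1 for every such q.
g = 2: gcd(2, 178) = 2 > 1, not a unit — skip.
g = 3: 3^44 ≡ 177; 3^8 ≡ 153 — none is 1, so 3 is a primitive root.
Hence the least primitive root of 178 is 3.

3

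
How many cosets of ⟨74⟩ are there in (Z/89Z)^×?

By Lagrange's theorem, ord_89(74) divides φ(89) = 89 − 1 = 88 = 2^3 · 11.
Divisors of 88: 1, 2, 4, 8, 11, 22, 44, 88.
Check 74^d mod 89 for each divisor in increasing order:
74^1 ≡ 74 (mod 89)
74^2 ≡ 47 (mod 89)
74^4 ≡ 73 (mod 89)
74^8 ≡ 78 (mod 89)
74^11 ≡ 12 (mod 89)
74^22 ≡ 55 (mod 89)
74^44 ≡ 88 (mod 89)
74^88 ≡ 1 (mod 89) ✓
So ord_89(74) = 88, hence |⟨74⟩| = 88.
Index = |(Z/89Z)^×| / |⟨74⟩| = 88 / 88 = 1.

1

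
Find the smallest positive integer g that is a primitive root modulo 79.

3

φ(79) = 79 − 1 = 78 = 2 · 3 · 13.
g is a primitive root iff g^(78/q) ≢ 1 (mod 79) for each prime q ∈ {2, 3, 13}.
g = 2: 2^39 ≡ 1 — hits 1, so not a primitive root.
g = 3: 3^39 ≡ 78; 3^26 ≡ 23; 3^6 ≡ 18 — none is 1, so 3 is a primitive root.
The smallest primitive root modulo 79 is 3.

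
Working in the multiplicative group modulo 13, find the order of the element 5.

Since 5 ∈ (Z/13Z)^×, its order divides φ(13) = 13 − 1 = 12 = 2^2 · 3.
Divisors of 12: 1, 2, 3, 4, 6, 12.
Evaluate successive powers at the divisors of 12:
5^1 ≡ 5 (mod 13)
5^2 ≡ 12 (mod 13)
5^3 ≡ 8 (mod 13)
5^4 ≡ 1 (mod 13) ✓
Hence ord(5) = 4.

4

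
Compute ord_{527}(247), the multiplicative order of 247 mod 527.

8

By Lagrange's theorem, ord_527(247) divides φ(527) = φ(17·31) = (17−1)·(31−1) = 16·30 = 480 = 2^5 · 3 · 5.
Divisors of 480: 1, 2, 3, 4, 5, 6, 8, 10, 12, 15, 16, 20, 24, 30, 32, 40, 48, 60, 80, 96, 120, 160, 240, 480.
Check 247^d mod 527 for each divisor in increasing order:
247^1 ≡ 247
247^2 ≡ 404
247^3 ≡ 185
247^4 ≡ 373
247^5 ≡ 433
247^6 ≡ 497
247^8 ≡ 1
The smallest such exponent is 8, so the order of 247 is 8.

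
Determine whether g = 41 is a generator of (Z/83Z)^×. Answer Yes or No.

No

φ(83) = 83 − 1 = 82 = 2 · 41.
It suffices to check that the order of 41 is not a proper divisor of 82: compute 41^(82/q) for q ∈ {2, 41}.
41^41 ≡ 1 (mod 83)  [q = 2: ≡ 1 ✗]
41^2 ≡ 21 (mod 83)  [q = 41: ≢ 1 ✓]
Since 41^41 ≡ 1, the order of 41 divides 41 < 82, so 41 is not a primitive root.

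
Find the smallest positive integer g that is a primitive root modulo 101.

2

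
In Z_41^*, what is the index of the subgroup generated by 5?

The order of 5 must divide φ(41) = 41 − 1 = 40 = 2^3 · 5.
Divisors of 40: 1, 2, 4, 5, 8, 10, 20, 40.
Check 5^d mod 41 for each divisor in increasing order:
5^1 ≡ 5
5^2 ≡ 25
5^4 ≡ 10
5^5 ≡ 9
5^8 ≡ 18
5^10 ≡ 40
5^20 ≡ 1
Thus |⟨5⟩| = ord(5) = 20.
[(Z/41Z)^× : ⟨5⟩] = 40/20 = 2.

2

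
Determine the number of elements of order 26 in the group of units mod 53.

12

φ(53) = 53 − 1 = 52 = 2^2 · 13.
Since (Z/53Z)^× is cyclic of order 52, the number of elements of order d is φ(d) when d | 52 and 0 otherwise.
26 = 2 · 13 divides 52, and φ(26) = 12.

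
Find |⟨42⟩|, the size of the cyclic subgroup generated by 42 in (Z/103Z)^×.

ord(42) | φ(103) = 103 − 1 = 102 = 2 · 3 · 17.
Divisors of 102: 1, 2, 3, 6, 17, 34, 51, 102.
Test each divisor d:
42^1 ≡ 42 (mod 103)
42^2 ≡ 13 (mod 103)
42^3 ≡ 31 (mod 103)
42^6 ≡ 34 (mod 103)
42^17 ≡ 102 (mod 103)
42^34 ≡ 1 (mod 103) ✓
The smallest such exponent is 34, so the order of 42 is 34.

34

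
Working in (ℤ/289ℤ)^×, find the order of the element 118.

34

By Lagrange's theorem, ord_289(118) divides φ(289) = φ(17^2) = 17·(17−1) = 272 = 2^4 · 17.
Divisors of 272: 1, 2, 4, 8, 16, 17, 34, 68, 136, 272.
Check 118^d mod 289 for each divisor in increasing order:
118^1 ≡ 118
118^2 ≡ 52
118^4 ≡ 103
118^8 ≡ 205
118^16 ≡ 120
118^17 ≡ 288
118^34 ≡ 1
The smallest such exponent is 34, so the order of 118 is 34.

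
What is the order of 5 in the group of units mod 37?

36

By Lagrange's theorem, ord_37(5) divides φ(37) = 37 − 1 = 36 = 2^2 · 3^2.
Divisors of 36: 1, 2, 3, 4, 6, 9, 12, 18, 36.
Check 5^d mod 37 for each divisor in increasing order:
5^1 ≡ 5
5^2 ≡ 25
5^3 ≡ 14
5^4 ≡ 33
5^6 ≡ 11
5^9 ≡ 6
5^12 ≡ 10
5^18 ≡ 36
5^36 ≡ 1
The smallest such exponent is 36, so the order of 5 is 36.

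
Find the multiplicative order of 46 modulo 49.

21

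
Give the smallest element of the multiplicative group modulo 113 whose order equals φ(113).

3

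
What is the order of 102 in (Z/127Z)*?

By Lagrange's theorem, ord_127(102) divides φ(127) = 127 − 1 = 126 = 2 · 3^2 · 7.
Divisors of 126: 1, 2, 3, 6, 7, 9, 14, 18, 21, 42, 63, 126.
Test each divisor d:
102^1 ≡ 102 (mod 127)
102^2 ≡ 117 (mod 127)
102^3 ≡ 123 (mod 127)
102^6 ≡ 16 (mod 127)
102^7 ≡ 108 (mod 127)
102^9 ≡ 63 (mod 127)
102^14 ≡ 107 (mod 127)
102^18 ≡ 32 (mod 127)
102^21 ≡ 126 (mod 127)
102^42 ≡ 1 (mod 127) ✓
Therefore the multiplicative order of 102 modulo 127 is 42.

42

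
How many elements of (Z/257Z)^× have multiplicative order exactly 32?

φ(257) = 257 − 1 = 256 = 2^8.
In a cyclic group of order 256, there are φ(d) elements of order d for each divisor d of 256, and zero for non-divisors.
32 = 2^5 divides 256, and φ(32) = 16.

16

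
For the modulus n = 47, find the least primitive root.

5

φ(47) = 47 − 1 = 46 = 2 · 23.
Test candidates g = 2, 3, … against the prime factors q ∈ {2, 23} of φ(47): g is a generator iff g^(46/q) ≢ 1 for every such q.
g = 2: 2^23 ≡ 1 — hits 1, so not a primitive root.
g = 3: 3^23 ≡ 1 — hits 1, so not a primitive root.
g = 4: 4^23 ≡ 1 — hits 1, so not a primitive root.
g = 5: 5^23 ≡ 46; 5^2 ≡ 25 — none is 1, so 5 is a primitive root.
Hence the least primitive root of 47 is 5.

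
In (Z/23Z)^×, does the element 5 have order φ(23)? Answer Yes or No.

φ(23) = 23 − 1 = 22 = 2 · 11.
It suffices to check that the order of 5 is not a proper divisor of 22: compute 5^(22/q) for q ∈ {2, 11}.
5^11 ≡ 22 (mod 23)  [q = 2: ≢ 1 ✓]
5^2 ≡ 2 (mod 23)  [q = 11: ≢ 1 ✓]
Every test exponent gives a nontrivial residue, hence 5 generates the full group.

Yes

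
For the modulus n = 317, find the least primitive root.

2

φ(317) = 317 − 1 = 316 = 2^2 · 79.
g is a primitive root iff g^(316/q) ≢ 1 (mod 317) for each prime q ∈ {2, 79}.
g = 2: 2^158 ≡ 316; 2^4 ≡ 16 — none is 1, so 2 is a primitive root.
The smallest primitive root modulo 317 is 2.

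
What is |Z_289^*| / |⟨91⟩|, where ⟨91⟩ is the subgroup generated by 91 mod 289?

1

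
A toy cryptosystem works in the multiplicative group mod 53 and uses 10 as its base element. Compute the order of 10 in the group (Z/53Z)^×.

13

Since 10 ∈ (Z/53Z)^×, its order divides φ(53) = 53 − 1 = 52 = 2^2 · 13.
Divisors of 52: 1, 2, 4, 13, 26, 52.
Test each divisor d:
10^1 ≡ 10 (mod 53)
10^2 ≡ 47 (mod 53)
10^4 ≡ 36 (mod 53)
10^13 ≡ 1 (mod 53) ✓
Hence ord(10) = 13.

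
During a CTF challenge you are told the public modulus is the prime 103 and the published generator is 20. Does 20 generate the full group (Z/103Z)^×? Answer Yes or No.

φ(103) = 103 − 1 = 102 = 2 · 3 · 17.
An element g generates (Z/103Z)^× iff g^(102/q) ≢ 1 (mod 103) for each prime q ∈ {2, 3, 17}.
20^51 ≡ 102 (mod 103)  [q = 2: ≢ 1 ✓]
20^34 ≡ 46 (mod 103)  [q = 3: ≢ 1 ✓]
20^6 ≡ 23 (mod 103)  [q = 17: ≢ 1 ✓]
Every test exponent gives a nontrivial residue, hence 20 generates the full group.

Yes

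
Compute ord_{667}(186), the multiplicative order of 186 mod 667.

44

ord(186) | φ(667) = φ(23·29) = (23−1)·(29−1) = 22·28 = 616 = 2^3 · 7 · 11.
Divisors of 616: 1, 2, 4, 7, 8, 11, 14, 22, 28, 44, 56, 77, 88, 154, 308, 616.
Evaluate successive powers at the divisors of 616:
186^1 ≡ 186
186^2 ≡ 579
186^4 ≡ 407
186^7 ≡ 220
186^8 ≡ 233
186^11 ≡ 162
186^14 ≡ 376
186^22 ≡ 231
186^28 ≡ 639
186^44 ≡ 1
The smallest such exponent is 44, so the order of 186 is 44.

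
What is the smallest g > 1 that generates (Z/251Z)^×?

6

φ(251) = 251 − 1 = 250 = 2 · 5^3.
g is a primitive root iff g^(250/q) ≢ 1 (mod 251) for each prime q ∈ {2, 5}.
g = 2: 2^125 ≡ 250; 2^50 ≡ 1 — hits 1, so not a primitive root.
g = 3: 3^125 ≡ 1 — hits 1, so not a primitive root.
g = 4: 4^125 ≡ 1 — hits 1, so not a primitive root.
g = 5: 5^125 ≡ 1 — hits 1, so not a primitive root.
g = 6: 6^125 ≡ 250; 6^50 ≡ 219 — none is 1, so 6 is a primitive root.
Hence the least primitive root of 251 is 6.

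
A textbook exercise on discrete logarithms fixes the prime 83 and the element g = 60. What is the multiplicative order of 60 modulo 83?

82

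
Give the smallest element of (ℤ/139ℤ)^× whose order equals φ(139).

φ(139) = 139 − 1 = 138 = 2 · 3 · 23.
g is a primitive root iff g^(138/q) ≢ 1 (mod 139) for each prime q ∈ {2, 3, 23}.
g = 2: 2^69 ≡ 138; 2^46 ≡ 96; 2^6 ≡ 64 — none is 1, so 2 is a primitive root.
So 2 is the smallest generator of (Z/139Z)^×.

2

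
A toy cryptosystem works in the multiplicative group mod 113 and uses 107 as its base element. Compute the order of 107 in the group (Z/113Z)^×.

112

The order of 107 must divide φ(113) = 113 − 1 = 112 = 2^4 · 7.
Divisors of 112: 1, 2, 4, 7, 8, 14, 16, 28, 56, 112.
Check 107^d mod 113 for each divisor in increasing order:
107^1 ≡ 107
107^2 ≡ 36
107^4 ≡ 53
107^7 ≡ 78
107^8 ≡ 97
107^14 ≡ 95
107^16 ≡ 30
107^28 ≡ 98
107^56 ≡ 112
107^112 ≡ 1
Hence ord(107) = 112.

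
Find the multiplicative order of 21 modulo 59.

29

ord(21) | φ(59) = 59 − 1 = 58 = 2 · 29.
Divisors of 58: 1, 2, 29, 58.
Test each divisor d:
21^1 ≡ 21
21^2 ≡ 28
21^29 ≡ 1
Therefore the multiplicative order of 21 modulo 59 is 29.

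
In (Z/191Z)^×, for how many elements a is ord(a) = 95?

φ(191) = 191 − 1 = 190 = 2 · 5 · 19.
Since (Z/191Z)^× is cyclic of order 190, the number of elements of order d is φ(d) when d | 190 and 0 otherwise.
95 = 5 · 19 divides 190, and φ(95) = 72.

72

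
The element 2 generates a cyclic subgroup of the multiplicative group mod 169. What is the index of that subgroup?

1

The order of 2 must divide φ(169) = φ(13^2) = 13·(13−1) = 156 = 2^2 · 3 · 13.
Divisors of 156: 1, 2, 3, 4, 6, 12, 13, 26, 39, 52, 78, 156.
Evaluate successive powers at the divisors of 156:
2^1 ≡ 2 (mod 169)
2^2 ≡ 4 (mod 169)
2^3 ≡ 8 (mod 169)
2^4 ≡ 16 (mod 169)
2^6 ≡ 64 (mod 169)
2^12 ≡ 40 (mod 169)
2^13 ≡ 80 (mod 169)
2^26 ≡ 147 (mod 169)
2^39 ≡ 99 (mod 169)
2^52 ≡ 146 (mod 169)
2^78 ≡ 168 (mod 169)
2^156 ≡ 1 (mod 169) ✓
Thus |⟨2⟩| = ord(2) = 156.
Index = |(Z/169Z)^×| / |⟨2⟩| = 156 / 156 = 1.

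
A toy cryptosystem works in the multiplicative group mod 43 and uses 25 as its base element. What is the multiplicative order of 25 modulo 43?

21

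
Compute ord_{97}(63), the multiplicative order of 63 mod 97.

32

By Lagrange's theorem, ord_97(63) divides φ(97) = 97 − 1 = 96 = 2^5 · 3.
Divisors of 96: 1, 2, 3, 4, 6, 8, 12, 16, 24, 32, 48, 96.
Test each divisor d:
63^1 ≡ 63
63^2 ≡ 89
63^3 ≡ 78
63^4 ≡ 64
63^6 ≡ 70
63^8 ≡ 22
63^12 ≡ 50
63^16 ≡ 96
63^24 ≡ 75
63^32 ≡ 1
Hence ord(63) = 32.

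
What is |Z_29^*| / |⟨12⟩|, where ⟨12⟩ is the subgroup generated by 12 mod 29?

7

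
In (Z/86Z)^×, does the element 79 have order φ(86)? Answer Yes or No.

No

φ(86) = φ(2)·φ(43) = 1·42 = 42 = 2 · 3 · 7.
It suffices to check that the order of 79 is not a proper divisor of 42: compute 79^(42/q) for q ∈ {2, 3, 7}.
79^21 ≡ 1 (mod 86)  [q = 2: ≡ 1 ✗]
79^14 ≡ 49 (mod 86)  [q = 3: ≢ 1 ✓]
79^6 ≡ 1 (mod 86)  [q = 7: ≡ 1 ✗]
Since 79^21 ≡ 1, the order of 79 divides 21 < 42, so 79 is not a primitive root.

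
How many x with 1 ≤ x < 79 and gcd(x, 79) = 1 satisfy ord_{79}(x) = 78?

φ(79) = 79 − 1 = 78 = 2 · 3 · 13.
In a cyclic group of order 78, there are φ(d) elements of order d for each divisor d of 78, and zero for non-divisors.
78 = 2 · 3 · 13 divides 78, and φ(78) = 24.

24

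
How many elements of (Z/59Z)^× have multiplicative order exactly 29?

φ(59) = 59 − 1 = 58 = 2 · 29.
In a cyclic group of order 58, there are φ(d) elements of order d for each divisor d of 58, and zero for non-divisors.
29 | 58, and φ(29) = 29 − 1 = 28.

28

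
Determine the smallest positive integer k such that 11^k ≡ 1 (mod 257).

64

By Lagrange's theorem, ord_257(11) divides φ(257) = 257 − 1 = 256 = 2^8.
Divisors of 256: 1, 2, 4, 8, 16, 32, 64, 128, 256.
Compute 11^d (mod 257) for the divisors d until we hit 1:
11^1 ≡ 11 (mod 257)
11^2 ≡ 121 (mod 257)
11^4 ≡ 249 (mod 257)
11^8 ≡ 64 (mod 257)
11^16 ≡ 241 (mod 257)
11^32 ≡ 256 (mod 257)
11^64 ≡ 1 (mod 257) ✓
Hence ord(11) = 64.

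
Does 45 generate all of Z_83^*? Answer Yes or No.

Yes

φ(83) = 83 − 1 = 82 = 2 · 41.
An element g generates (Z/83Z)^× iff g^(82/q) ≢ 1 (mod 83) for each prime q ∈ {2, 41}.
45^41 ≡ 82 (mod 83)  [q = 2: ≢ 1 ✓]
45^2 ≡ 33 (mod 83)  [q = 41: ≢ 1 ✓]
None equal 1, so ord_83(45) = 82: 45 is a primitive root.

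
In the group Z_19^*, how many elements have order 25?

φ(19) = 19 − 1 = 18 = 2 · 3^2.
(Z/19Z)^× is cyclic (|G| = 18); a cyclic group of order m has exactly φ(d) elements of each order d | m, and none otherwise.
Here 18 is not a multiple of 25, so there are no elements of order 25.

0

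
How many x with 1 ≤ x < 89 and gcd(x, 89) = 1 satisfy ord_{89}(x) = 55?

0

φ(89) = 89 − 1 = 88 = 2^3 · 11.
(Z/89Z)^× is cyclic (|G| = 88); a cyclic group of order m has exactly φ(d) elements of each order d | m, and none otherwise.
Here 88 is not a multiple of 55, so there are no elements of order 55.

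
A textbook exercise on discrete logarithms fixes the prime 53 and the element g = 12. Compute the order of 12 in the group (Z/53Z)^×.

52

By Lagrange's theorem, ord_53(12) divides φ(53) = 53 − 1 = 52 = 2^2 · 13.
Divisors of 52: 1, 2, 4, 13, 26, 52.
Test each divisor d:
12^1 ≡ 12 (mod 53)
12^2 ≡ 38 (mod 53)
12^4 ≡ 13 (mod 53)
12^13 ≡ 23 (mod 53)
12^26 ≡ 52 (mod 53)
12^52 ≡ 1 (mod 53) ✓
The smallest such exponent is 52, so the order of 12 is 52.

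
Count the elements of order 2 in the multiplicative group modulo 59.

1

φ(59) = 59 − 1 = 58 = 2 · 29.
Since (Z/59Z)^× is cyclic of order 58, the number of elements of order d is φ(d) when d | 58 and 0 otherwise.
2 | 58, and φ(2) = 2 − 1 = 1.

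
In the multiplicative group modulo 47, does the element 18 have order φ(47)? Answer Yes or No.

No

φ(47) = 47 − 1 = 46 = 2 · 23.
It suffices to check that the order of 18 is not a proper divisor of 46: compute 18^(46/q) for q ∈ {2, 23}.
18^23 ≡ 1 (mod 47)  [q = 2: ≡ 1 ✗]
18^2 ≡ 42 (mod 47)  [q = 23: ≢ 1 ✓]
18^23 ≡ 1 shows ord(18) | 23, strictly less than φ(47); not a primitive root.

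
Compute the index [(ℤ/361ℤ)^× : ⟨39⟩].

Since 39 ∈ (Z/361Z)^×, its order divides φ(361) = φ(19^2) = 19·(19−1) = 342 = 2 · 3^2 · 19.
Divisors of 342: 1, 2, 3, 6, 9, 18, 19, 38, 57, 114, 171, 342.
Compute 39^d (mod 361) for the divisors d until we hit 1:
39^1 ≡ 39
39^2 ≡ 77
39^3 ≡ 115
39^6 ≡ 229
39^9 ≡ 343
39^18 ≡ 324
39^19 ≡ 1
So ord_361(39) = 19, hence |⟨39⟩| = 19.
Index = |(Z/361Z)^×| / |⟨39⟩| = 342 / 19 = 18.

18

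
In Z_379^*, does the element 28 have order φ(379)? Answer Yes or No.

φ(379) = 379 − 1 = 378 = 2 · 3^3 · 7.
28 is a primitive root mod 379 iff 28^(φ(379)/q) ≢ 1 for every prime q | φ(379), i.e. q ∈ {2, 3, 7}.
28^189 ≡ 378 (mod 379)  [q = 2: ≢ 1 ✓]
28^126 ≡ 327 (mod 379)  [q = 3: ≢ 1 ✓]
28^54 ≡ 138 (mod 379)  [q = 7: ≢ 1 ✓]
None equal 1, so ord_379(28) = 378: 28 is a primitive root.

Yes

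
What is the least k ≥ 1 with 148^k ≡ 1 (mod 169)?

52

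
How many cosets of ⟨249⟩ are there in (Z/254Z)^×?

6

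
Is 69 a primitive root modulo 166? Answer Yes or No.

φ(166) = φ(2)·φ(83) = 1·82 = 82 = 2 · 41.
Test 69^(82/q) mod 166 for each prime factor q of 82:
69^41 ≡ 1 (mod 166)  [q = 2: ≡ 1 ✗]
69^2 ≡ 113 (mod 166)  [q = 41: ≢ 1 ✓]
69^41 ≡ 1 shows ord(69) | 41, strictly less than φ(166); not a primitive root.

No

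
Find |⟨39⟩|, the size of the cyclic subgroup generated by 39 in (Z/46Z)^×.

11

By Lagrange's theorem, ord_46(39) divides φ(46) = φ(2)·φ(23) = 1·22 = 22 = 2 · 11.
Divisors of 22: 1, 2, 11, 22.
Check 39^d mod 46 for each divisor in increasing order:
39^1 ≡ 39
39^2 ≡ 3
39^11 ≡ 1
So ord_46(39) = 11.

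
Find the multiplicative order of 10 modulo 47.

ord(10) | φ(47) = 47 − 1 = 46 = 2 · 23.
Divisors of 46: 1, 2, 23, 46.
Check 10^d mod 47 for each divisor in increasing order:
10^1 ≡ 10 (mod 47)
10^2 ≡ 6 (mod 47)
10^23 ≡ 46 (mod 47)
10^46 ≡ 1 (mod 47) ✓
Hence ord(10) = 46.

46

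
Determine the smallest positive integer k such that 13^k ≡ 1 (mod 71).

70

ord(13) | φ(71) = 71 − 1 = 70 = 2 · 5 · 7.
Divisors of 70: 1, 2, 5, 7, 10, 14, 35, 70.
Test each divisor d:
13^1 ≡ 13 (mod 71)
13^2 ≡ 27 (mod 71)
13^5 ≡ 34 (mod 71)
13^7 ≡ 66 (mod 71)
13^10 ≡ 20 (mod 71)
13^14 ≡ 25 (mod 71)
13^35 ≡ 70 (mod 71)
13^70 ≡ 1 (mod 71) ✓
So ord_71(13) = 70.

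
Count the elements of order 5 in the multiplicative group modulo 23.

φ(23) = 23 − 1 = 22 = 2 · 11.
In a cyclic group of order 22, there are φ(d) elements of order d for each divisor d of 22, and zero for non-divisors.
Since 5 ∤ 22, the count is 0.

0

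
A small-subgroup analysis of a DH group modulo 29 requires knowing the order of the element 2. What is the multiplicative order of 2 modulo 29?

28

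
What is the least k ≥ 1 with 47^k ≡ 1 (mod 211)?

105

Since 47 ∈ (Z/211Z)^×, its order divides φ(211) = 211 − 1 = 210 = 2 · 3 · 5 · 7.
Divisors of 210: 1, 2, 3, 5, 6, 7, 10, 14, 15, 21, 30, 35, 42, 70, 105, 210.
Test each divisor d:
47^1 ≡ 47 (mod 211)
47^2 ≡ 99 (mod 211)
47^3 ≡ 11 (mod 211)
47^5 ≡ 34 (mod 211)
47^6 ≡ 121 (mod 211)
47^7 ≡ 201 (mod 211)
47^10 ≡ 101 (mod 211)
47^14 ≡ 100 (mod 211)
47^15 ≡ 58 (mod 211)
47^21 ≡ 55 (mod 211)
47^30 ≡ 199 (mod 211)
47^35 ≡ 14 (mod 211)
47^42 ≡ 71 (mod 211)
47^70 ≡ 196 (mod 211)
47^105 ≡ 1 (mod 211) ✓
So ord_211(47) = 105.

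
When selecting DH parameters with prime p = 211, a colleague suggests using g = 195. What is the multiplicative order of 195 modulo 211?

Since 195 ∈ (Z/211Z)^×, its order divides φ(211) = 211 − 1 = 210 = 2 · 3 · 5 · 7.
Divisors of 210: 1, 2, 3, 5, 6, 7, 10, 14, 15, 21, 30, 35, 42, 70, 105, 210.
Test each divisor d:
195^1 ≡ 195
195^2 ≡ 45
195^3 ≡ 124
195^5 ≡ 94
195^6 ≡ 184
195^7 ≡ 10
195^10 ≡ 185
195^14 ≡ 100
195^15 ≡ 88
195^21 ≡ 156
195^30 ≡ 148
195^35 ≡ 197
195^42 ≡ 71
195^70 ≡ 196
195^105 ≡ 210
195^210 ≡ 1
So ord_211(195) = 210.

210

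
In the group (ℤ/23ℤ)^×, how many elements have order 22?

10

φ(23) = 23 − 1 = 22 = 2 · 11.
Since (Z/23Z)^× is cyclic of order 22, the number of elements of order d is φ(d) when d | 22 and 0 otherwise.
22 = 2 · 11 divides 22, and φ(22) = 10.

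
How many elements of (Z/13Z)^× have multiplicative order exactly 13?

φ(13) = 13 − 1 = 12 = 2^2 · 3.
(Z/13Z)^× is cyclic (|G| = 12); a cyclic group of order m has exactly φ(d) elements of each order d | m, and none otherwise.
Since 13 ∤ 12, the count is 0.

0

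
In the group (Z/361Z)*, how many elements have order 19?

18

φ(361) = φ(19^2) = 19·(19−1) = 342 = 2 · 3^2 · 19.
Since (Z/361Z)^× is cyclic of order 342, the number of elements of order d is φ(d) when d | 342 and 0 otherwise.
19 | 342, and φ(19) = 19 − 1 = 18.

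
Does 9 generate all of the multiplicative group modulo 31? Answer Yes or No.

No

φ(31) = 31 − 1 = 30 = 2 · 3 · 5.
9 is a primitive root mod 31 iff 9^(φ(31)/q) ≢ 1 for every prime q | φ(31), i.e. q ∈ {2, 3, 5}.
9^15 ≡ 1 (mod 31)  [q = 2: ≡ 1 ✗]
9^10 ≡ 5 (mod 31)  [q = 3: ≢ 1 ✓]
9^6 ≡ 8 (mod 31)  [q = 5: ≢ 1 ✓]
The check at q = 2 fails, so 9 generates a proper subgroup.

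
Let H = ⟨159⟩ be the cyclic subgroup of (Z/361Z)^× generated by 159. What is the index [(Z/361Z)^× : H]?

6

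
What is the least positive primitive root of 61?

φ(61) = 61 − 1 = 60 = 2^2 · 3 · 5.
g is a primitive root iff g^(60/q) ≢ 1 (mod 61) for each prime q ∈ {2, 3, 5}.
g = 2: 2^30 ≡ 60; 2^20 ≡ 47; 2^12 ≡ 9 — none is 1, so 2 is a primitive root.
Hence the least primitive root of 61 is 2.

2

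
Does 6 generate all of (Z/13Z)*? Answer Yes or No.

Yes

φ(13) = 13 − 1 = 12 = 2^2 · 3.
Test 6^(12/q) mod 13 for each prime factor q of 12:
6^6 ≡ 12 (mod 13)  [q = 2: ≢ 1 ✓]
6^4 ≡ 9 (mod 13)  [q = 3: ≢ 1 ✓]
All checks pass, so 6 has order 12 and is a primitive root modulo 13.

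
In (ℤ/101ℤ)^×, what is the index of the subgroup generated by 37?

4

By Lagrange's theorem, ord_101(37) divides φ(101) = 101 − 1 = 100 = 2^2 · 5^2.
Divisors of 100: 1, 2, 4, 5, 10, 20, 25, 50, 100.
Test each divisor d:
37^1 ≡ 37
37^2 ≡ 56
37^4 ≡ 5
37^5 ≡ 84
37^10 ≡ 87
37^20 ≡ 95
37^25 ≡ 1
So ord_101(37) = 25, hence |⟨37⟩| = 25.
The index is φ(101) / ord(37) = 100 / 25 = 4.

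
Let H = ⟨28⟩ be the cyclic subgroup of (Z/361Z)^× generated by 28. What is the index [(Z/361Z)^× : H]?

ord(28) | φ(361) = φ(19^2) = 19·(19−1) = 342 = 2 · 3^2 · 19.
Divisors of 342: 1, 2, 3, 6, 9, 18, 19, 38, 57, 114, 171, 342.
Compute 28^d (mod 361) for the divisors d until we hit 1:
28^1 ≡ 28
28^2 ≡ 62
28^3 ≡ 292
28^6 ≡ 68
28^9 ≡ 1
So ord_361(28) = 9, hence |⟨28⟩| = 9.
The index is φ(361) / ord(28) = 342 / 9 = 38.

38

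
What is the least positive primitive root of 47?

5

φ(47) = 47 − 1 = 46 = 2 · 23.
g is a primitive root iff g^(46/q) ≢ 1 (mod 47) for each prime q ∈ {2, 23}.
g = 2: 2^23 ≡ 1 — hits 1, so not a primitive root.
g = 3: 3^23 ≡ 1 — hits 1, so not a primitive root.
g = 4: 4^23 ≡ 1 — hits 1, so not a primitive root.
g = 5: 5^23 ≡ 46; 5^2 ≡ 25 — none is 1, so 5 is a primitive root.
The smallest primitive root modulo 47 is 5.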